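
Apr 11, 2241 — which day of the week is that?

Doomsday rule: the anchor day for the 2200s is Friday. For year 41: 41÷12 = 3 r 5, and 5÷4 = 1, so 3+5+1 = 9.
Friday + 9 ≡ Sunday — that's 2241's doomsday.
In April the doomsday date is Apr 4.
Apr 11 is 7 days after Apr 4; 7 mod 7 = 0, so Sunday + 0 = Sunday.

Sunday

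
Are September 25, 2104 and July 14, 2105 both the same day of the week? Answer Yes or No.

No

From Sep 25, 2104 to Jul 14, 2105 is 292 days.
292 mod 7 = 5, so they are different weekdays.
(Sep 25, 2104 is a Thursday; Jul 14, 2105 is a Tuesday.)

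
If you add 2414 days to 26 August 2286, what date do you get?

April 5, 2293

+365 (one year) → Aug 26, 2287 (2049 left).
+366 (one year; includes Feb 29, 2288) → Aug 26, 2288 (1683 left).
+365 (one year) → Aug 26, 2289 (1318 left).
+365 (one year) → Aug 26, 2290 (953 left).
+365 (one year) → Aug 26, 2291 (588 left).
+366 (one year; includes Feb 29, 2292) → Aug 26, 2292 (222 left).
Aug has 31 days: +6 → Sep 1, 2292 (216 left).
Sep has 30 days: +30 → Oct 1, 2292 (186 left).
Oct has 31 days: +31 → Nov 1, 2292 (155 left).
Nov has 30 days: +30 → Dec 1, 2292 (125 left).
Dec has 31 days: +31 → Jan 1, 2293 (94 left).
Jan has 31 days: +31 → Feb 1, 2293 (63 left).
Feb has 28 days: +28 → Mar 1, 2293 (35 left).
Mar has 31 days: +31 → Apr 1, 2293 (4 left).
+4 → Apr 5, 2293.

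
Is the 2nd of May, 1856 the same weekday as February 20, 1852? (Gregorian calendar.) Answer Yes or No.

Yes

From Feb 20, 1852 to May 2, 1856 is 1533 days.
1533 mod 7 = 0, so they are the same weekday.
(Feb 20, 1852 is a Friday; May 2, 1856 is a Friday.)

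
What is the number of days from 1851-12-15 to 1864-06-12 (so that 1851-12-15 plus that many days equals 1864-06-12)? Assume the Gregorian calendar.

4563

Dec 15, 1851 → Dec 15, 1852: 366 days (Feb 29, 1852 is in that span).
Dec 15, 1852 → Dec 15, 1853: 365 days.
Dec 15, 1853 → Dec 15, 1854: 365 days.
Dec 15, 1854 → Dec 15, 1855: 365 days.
Dec 15, 1855 → Dec 15, 1856: 366 days (Feb 29, 1856 is in that span).
Dec 15, 1856 → Dec 15, 1857: 365 days.
Dec 15, 1857 → Dec 15, 1858: 365 days.
Dec 15, 1858 → Dec 15, 1859: 365 days.
Dec 15, 1859 → Dec 15, 1860: 366 days (Feb 29, 1860 is in that span).
Dec 15, 1860 → Dec 15, 1861: 365 days.
Dec 15, 1861 → Dec 15, 1862: 365 days.
Dec 15, 1862 → Dec 15, 1863: 365 days.
Dec 15, 1863 → Jan 15, 1864: 31 days (December has 31).
Jan 15, 1864 → Feb 15, 1864: 31 days (January has 31).
Feb 15, 1864 → Mar 15, 1864: 29 days (February has 29).
Mar 15, 1864 → Apr 15, 1864: 31 days (March has 31).
Apr 15, 1864 → May 15, 1864: 30 days (April has 30).
May 15, 1864 → Jun 12, 1864: 28 days.
Total: 4563 days.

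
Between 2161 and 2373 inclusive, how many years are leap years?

Multiples of 4 in [2161,2373]: 53.
Of those, multiples of 100: 2 (not leap unless ÷400).
Multiples of 400: 0.
Leap years = 53 − 2 + 0 = 51.

51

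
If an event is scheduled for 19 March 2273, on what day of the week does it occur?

Doomsday rule: the anchor day for the 2200s is Friday. For year 73: 73÷12 = 6 r 1, and 1÷4 = 0, so 6+1+0 = 7.
Friday + 7 ≡ Friday — that's 2273's doomsday.
In March the doomsday date is Mar 14.
Mar 19 is 5 days after Mar 14; 5 mod 7 = 5, so Friday + 5 = Wednesday.

Wednesday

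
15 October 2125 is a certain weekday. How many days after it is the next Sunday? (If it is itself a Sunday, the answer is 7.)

Oct 15, 2125 is a Monday.
From Monday to the next Sunday is 6 days.

6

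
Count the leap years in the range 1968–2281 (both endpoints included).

Multiples of 4 in [1968,2281]: 79.
Of those, multiples of 100: 3 (not leap unless ÷400).
Multiples of 400: 1.
Leap years = 79 − 3 + 1 = 77.

77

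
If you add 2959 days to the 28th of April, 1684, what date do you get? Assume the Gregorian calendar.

+365 (one year) → Apr 28, 1685 (2594 left).
+365 (one year) → Apr 28, 1686 (2229 left).
+365 (one year) → Apr 28, 1687 (1864 left).
+366 (one year; includes Feb 29, 1688) → Apr 28, 1688 (1498 left).
+365 (one year) → Apr 28, 1689 (1133 left).
+365 (one year) → Apr 28, 1690 (768 left).
+365 (one year) → Apr 28, 1691 (403 left).
+366 (one year; includes Feb 29, 1692) → Apr 28, 1692 (37 left).
Apr has 30 days: +3 → May 1, 1692 (34 left).
May has 31 days: +31 → Jun 1, 1692 (3 left).
+3 → Jun 4, 1692.

June 4, 1692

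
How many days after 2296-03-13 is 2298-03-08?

725

Mar 13, 2296 → Mar 13, 2297: 365 days.
Mar 13, 2297 → Apr 13, 2297: 31 days (March has 31).
Apr 13, 2297 → May 13, 2297: 30 days (April has 30).
May 13, 2297 → Jun 13, 2297: 31 days (May has 31).
Jun 13, 2297 → Jul 13, 2297: 30 days (June has 30).
Jul 13, 2297 → Aug 13, 2297: 31 days (July has 31).
Aug 13, 2297 → Sep 13, 2297: 31 days (August has 31).
Sep 13, 2297 → Oct 13, 2297: 30 days (September has 30).
Oct 13, 2297 → Nov 13, 2297: 31 days (October has 31).
Nov 13, 2297 → Dec 13, 2297: 30 days (November has 30).
Dec 13, 2297 → Jan 13, 2298: 31 days (December has 31).
Jan 13, 2298 → Feb 13, 2298: 31 days (January has 31).
Feb 13, 2298 → Mar 8, 2298: 23 days.
Total: 725 days.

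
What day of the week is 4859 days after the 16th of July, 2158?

First find the weekday of Jul 16, 2158. Doomsday rule: the anchor day for the 2100s is Sunday. For year 58: 58÷12 = 4 r 10, and 10÷4 = 2, so 4+10+2 = 16.
Sunday + 16 ≡ Tuesday — that's 2158's doomsday.
In July the doomsday date is Jul 11.
Jul 16 is 5 days after Jul 11; 5 mod 7 = 5, so Tuesday + 5 = Sunday.
4859 mod 7 = 1, so 4859 days after a Sunday is Sunday + 1 = Monday.

Monday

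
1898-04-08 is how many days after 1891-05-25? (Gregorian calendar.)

May 25, 1891 → May 25, 1892: 366 days (Feb 29, 1892 is in that span).
May 25, 1892 → May 25, 1893: 365 days.
May 25, 1893 → May 25, 1894: 365 days.
May 25, 1894 → May 25, 1895: 365 days.
May 25, 1895 → May 25, 1896: 366 days (Feb 29, 1896 is in that span).
May 25, 1896 → May 25, 1897: 365 days.
May 25, 1897 → Jun 25, 1897: 31 days (May has 31).
Jun 25, 1897 → Jul 25, 1897: 30 days (June has 30).
Jul 25, 1897 → Aug 25, 1897: 31 days (July has 31).
Aug 25, 1897 → Sep 25, 1897: 31 days (August has 31).
Sep 25, 1897 → Oct 25, 1897: 30 days (September has 30).
Oct 25, 1897 → Nov 25, 1897: 31 days (October has 31).
Nov 25, 1897 → Dec 25, 1897: 30 days (November has 30).
Dec 25, 1897 → Jan 25, 1898: 31 days (December has 31).
Jan 25, 1898 → Feb 25, 1898: 31 days (January has 31).
Feb 25, 1898 → Mar 25, 1898: 28 days (February has 28).
Mar 25, 1898 → Apr 8, 1898: 14 days.
Total: 2510 days.

2510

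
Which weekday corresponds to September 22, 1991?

Sunday

Doomsday rule: the anchor day for the 1900s is Wednesday. For year 91: 91÷12 = 7 r 7, and 7÷4 = 1, so 7+7+1 = 15.
Wednesday + 15 ≡ Thursday — that's 1991's doomsday.
In September the doomsday date is Sep 5.
Sep 22 is 17 days after Sep 5; 17 mod 7 = 3, so Thursday + 3 = Sunday.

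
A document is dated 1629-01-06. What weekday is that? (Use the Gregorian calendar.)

Doomsday rule: the anchor day for the 1600s is Tuesday. For year 29: 29÷12 = 2 r 5, and 5÷4 = 1, so 2+5+1 = 8.
Tuesday + 8 ≡ Wednesday — that's 1629's doomsday.
In January the doomsday date is Jan 3 (1629 is not a leap year).
Jan 6 is 3 days after Jan 3; 3 mod 7 = 3, so Wednesday + 3 = Saturday.

Saturday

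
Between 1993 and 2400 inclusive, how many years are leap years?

99

Multiples of 4 in [1993,2400]: 102.
Of those, multiples of 100: 5 (not leap unless ÷400).
Multiples of 400: 2.
Leap years = 102 − 5 + 2 = 99.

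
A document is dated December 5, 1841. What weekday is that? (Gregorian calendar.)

Doomsday rule: the anchor day for the 1800s is Friday. For year 41: 41÷12 = 3 r 5, and 5÷4 = 1, so 3+5+1 = 9.
Friday + 9 ≡ Sunday — that's 1841's doomsday.
In December the doomsday date is Dec 12.
Dec 5 is 7 days before Dec 12; 7 mod 7 = 0, so Sunday − 0 = Sunday.

Sunday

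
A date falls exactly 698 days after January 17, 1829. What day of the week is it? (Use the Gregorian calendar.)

Jan 17, 1829 is a Saturday.
698 mod 7 = 5, so 698 days after a Saturday is Saturday + 5 = Thursday.

Thursday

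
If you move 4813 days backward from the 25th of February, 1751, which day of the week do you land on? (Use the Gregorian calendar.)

Feb 25, 1751 is a Thursday.
4813 mod 7 = 4, so 4813 days before a Thursday is Thursday − 4 = Sunday.

Sunday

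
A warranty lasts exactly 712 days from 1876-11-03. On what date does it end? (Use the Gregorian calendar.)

October 16, 1878

+365 (one year) → Nov 3, 1877 (347 left).
Nov has 30 days: +28 → Dec 1, 1877 (319 left).
Dec has 31 days: +31 → Jan 1, 1878 (288 left).
Jan has 31 days: +31 → Feb 1, 1878 (257 left).
Feb has 28 days: +28 → Mar 1, 1878 (229 left).
Mar has 31 days: +31 → Apr 1, 1878 (198 left).
Apr has 30 days: +30 → May 1, 1878 (168 left).
May has 31 days: +31 → Jun 1, 1878 (137 left).
Jun has 30 days: +30 → Jul 1, 1878 (107 left).
Jul has 31 days: +31 → Aug 1, 1878 (76 left).
Aug has 31 days: +31 → Sep 1, 1878 (45 left).
Sep has 30 days: +30 → Oct 1, 1878 (15 left).
+15 → Oct 16, 1878.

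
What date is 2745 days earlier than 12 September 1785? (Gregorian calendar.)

−365 (one year) → Sep 12, 1784 (2380 left).
−366 (one year; includes Feb 29, 1784) → Sep 12, 1783 (2014 left).
−365 (one year) → Sep 12, 1782 (1649 left).
−365 (one year) → Sep 12, 1781 (1284 left).
−365 (one year) → Sep 12, 1780 (919 left).
−366 (one year; includes Feb 29, 1780) → Sep 12, 1779 (553 left).
−365 (one year) → Sep 12, 1778 (188 left).
−12 → Aug 31, 1778 (end of Aug, 31 days; 176 left).
−31 → Jul 31, 1778 (end of Jul, 31 days; 145 left).
−31 → Jun 30, 1778 (end of Jun, 30 days; 114 left).
−30 → May 31, 1778 (end of May, 31 days; 84 left).
−31 → Apr 30, 1778 (end of Apr, 30 days; 53 left).
−30 → Mar 31, 1778 (end of Mar, 31 days; 23 left).
−23 → Mar 8, 1778.

March 8, 1778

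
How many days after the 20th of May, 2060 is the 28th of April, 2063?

May 20, 2060 → May 20, 2061: 365 days.
May 20, 2061 → May 20, 2062: 365 days.
May 20, 2062 → Jun 20, 2062: 31 days (May has 31).
Jun 20, 2062 → Jul 20, 2062: 30 days (June has 30).
Jul 20, 2062 → Aug 20, 2062: 31 days (July has 31).
Aug 20, 2062 → Sep 20, 2062: 31 days (August has 31).
Sep 20, 2062 → Oct 20, 2062: 30 days (September has 30).
Oct 20, 2062 → Nov 20, 2062: 31 days (October has 31).
Nov 20, 2062 → Dec 20, 2062: 30 days (November has 30).
Dec 20, 2062 → Jan 20, 2063: 31 days (December has 31).
Jan 20, 2063 → Feb 20, 2063: 31 days (January has 31).
Feb 20, 2063 → Mar 20, 2063: 28 days (February has 28).
Mar 20, 2063 → Apr 20, 2063: 31 days (March has 31).
Apr 20, 2063 → Apr 28, 2063: 8 days.
Total: 1073 days.

1073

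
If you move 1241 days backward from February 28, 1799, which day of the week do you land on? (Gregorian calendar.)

Tuesday

Feb 28, 1799 is a Thursday.
1241 mod 7 = 2, so 1241 days before a Thursday is Thursday − 2 = Tuesday.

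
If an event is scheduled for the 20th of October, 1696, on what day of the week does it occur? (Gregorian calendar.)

Saturday

Doomsday rule: the anchor day for the 1600s is Tuesday. For year 96: 96÷12 = 8 r 0, and 0÷4 = 0, so 8+0+0 = 8.
Tuesday + 8 ≡ Wednesday — that's 1696's doomsday.
In October the doomsday date is Oct 10.
Oct 20 is 10 days after Oct 10; 10 mod 7 = 3, so Wednesday + 3 = Saturday.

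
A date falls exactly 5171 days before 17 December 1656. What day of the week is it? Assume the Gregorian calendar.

Tuesday

First find the weekday of Dec 17, 1656. Doomsday rule: the anchor day for the 1600s is Tuesday. For year 56: 56÷12 = 4 r 8, and 8÷4 = 2, so 4+8+2 = 14.
Tuesday + 14 ≡ Tuesday — that's 1656's doomsday.
In December the doomsday date is Dec 12.
Dec 17 is 5 days after Dec 12; 5 mod 7 = 5, so Tuesday + 5 = Sunday.
5171 mod 7 = 5, so 5171 days before a Sunday is Sunday − 5 = Tuesday.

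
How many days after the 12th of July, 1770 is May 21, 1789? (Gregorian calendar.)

Jul 12, 1770 → Jul 12, 1771: 365 days.
Jul 12, 1771 → Jul 12, 1772: 366 days (Feb 29, 1772 is in that span).
Jul 12, 1772 → Jul 12, 1773: 365 days.
Jul 12, 1773 → Jul 12, 1774: 365 days.
Jul 12, 1774 → Jul 12, 1775: 365 days.
Jul 12, 1775 → Jul 12, 1776: 366 days (Feb 29, 1776 is in that span).
Jul 12, 1776 → Jul 12, 1777: 365 days.
Jul 12, 1777 → Jul 12, 1778: 365 days.
Jul 12, 1778 → Jul 12, 1779: 365 days.
Jul 12, 1779 → Jul 12, 1780: 366 days (Feb 29, 1780 is in that span).
Jul 12, 1780 → Jul 12, 1781: 365 days.
Jul 12, 1781 → Jul 12, 1782: 365 days.
Jul 12, 1782 → Jul 12, 1783: 365 days.
Jul 12, 1783 → Jul 12, 1784: 366 days (Feb 29, 1784 is in that span).
Jul 12, 1784 → Jul 12, 1785: 365 days.
Jul 12, 1785 → Jul 12, 1786: 365 days.
Jul 12, 1786 → Jul 12, 1787: 365 days.
Jul 12, 1787 → Jul 12, 1788: 366 days (Feb 29, 1788 is in that span).
Jul 12, 1788 → Aug 12, 1788: 31 days (July has 31).
Aug 12, 1788 → Sep 12, 1788: 31 days (August has 31).
Sep 12, 1788 → Oct 12, 1788: 30 days (September has 30).
Oct 12, 1788 → Nov 12, 1788: 31 days (October has 31).
Nov 12, 1788 → Dec 12, 1788: 30 days (November has 30).
Dec 12, 1788 → Jan 12, 1789: 31 days (December has 31).
Jan 12, 1789 → Feb 12, 1789: 31 days (January has 31).
Feb 12, 1789 → Mar 12, 1789: 28 days (February has 28).
Mar 12, 1789 → Apr 12, 1789: 31 days (March has 31).
Apr 12, 1789 → May 12, 1789: 30 days (April has 30).
May 12, 1789 → May 21, 1789: 9 days.
Total: 6888 days.

6888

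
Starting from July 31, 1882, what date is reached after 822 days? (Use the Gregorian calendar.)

October 30, 1884

+365 (one year) → Jul 31, 1883 (457 left).
+366 (one year; includes Feb 29, 1884) → Jul 31, 1884 (91 left).
Jul has 31 days: +1 → Aug 1, 1884 (90 left).
Aug has 31 days: +31 → Sep 1, 1884 (59 left).
Sep has 30 days: +30 → Oct 1, 1884 (29 left).
+29 → Oct 30, 1884.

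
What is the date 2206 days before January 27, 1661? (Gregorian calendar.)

January 13, 1655

−366 (one year; includes Feb 29, 1660) → Jan 27, 1660 (1840 left).
−365 (one year) → Jan 27, 1659 (1475 left).
−365 (one year) → Jan 27, 1658 (1110 left).
−365 (one year) → Jan 27, 1657 (745 left).
−366 (one year; includes Feb 29, 1656) → Jan 27, 1656 (379 left).
−27 → Dec 31, 1655 (end of Dec, 31 days; 352 left).
−31 → Nov 30, 1655 (end of Nov, 30 days; 321 left).
−30 → Oct 31, 1655 (end of Oct, 31 days; 291 left).
−31 → Sep 30, 1655 (end of Sep, 30 days; 260 left).
−30 → Aug 31, 1655 (end of Aug, 31 days; 230 left).
−31 → Jul 31, 1655 (end of Jul, 31 days; 199 left).
−31 → Jun 30, 1655 (end of Jun, 30 days; 168 left).
−30 → May 31, 1655 (end of May, 31 days; 138 left).
−31 → Apr 30, 1655 (end of Apr, 30 days; 107 left).
−30 → Mar 31, 1655 (end of Mar, 31 days; 77 left).
−31 → Feb 28, 1655 (end of Feb, 28 days; 46 left).
−28 → Jan 31, 1655 (end of Jan, 31 days; 18 left).
−18 → Jan 13, 1655.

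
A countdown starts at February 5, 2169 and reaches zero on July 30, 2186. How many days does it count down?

6384

Feb 5, 2169 → Feb 5, 2170: 365 days.
Feb 5, 2170 → Feb 5, 2171: 365 days.
Feb 5, 2171 → Feb 5, 2172: 365 days.
Feb 5, 2172 → Feb 5, 2173: 366 days (Feb 29, 2172 is in that span).
Feb 5, 2173 → Feb 5, 2174: 365 days.
Feb 5, 2174 → Feb 5, 2175: 365 days.
Feb 5, 2175 → Feb 5, 2176: 365 days.
Feb 5, 2176 → Feb 5, 2177: 366 days (Feb 29, 2176 is in that span).
Feb 5, 2177 → Feb 5, 2178: 365 days.
Feb 5, 2178 → Feb 5, 2179: 365 days.
Feb 5, 2179 → Feb 5, 2180: 365 days.
Feb 5, 2180 → Feb 5, 2181: 366 days (Feb 29, 2180 is in that span).
Feb 5, 2181 → Feb 5, 2182: 365 days.
Feb 5, 2182 → Feb 5, 2183: 365 days.
Feb 5, 2183 → Feb 5, 2184: 365 days.
Feb 5, 2184 → Feb 5, 2185: 366 days (Feb 29, 2184 is in that span).
Feb 5, 2185 → Feb 5, 2186: 365 days.
Feb 5, 2186 → Mar 5, 2186: 28 days (February has 28).
Mar 5, 2186 → Apr 5, 2186: 31 days (March has 31).
Apr 5, 2186 → May 5, 2186: 30 days (April has 30).
May 5, 2186 → Jun 5, 2186: 31 days (May has 31).
Jun 5, 2186 → Jul 5, 2186: 30 days (June has 30).
Jul 5, 2186 → Jul 30, 2186: 25 days.
Total: 6384 days.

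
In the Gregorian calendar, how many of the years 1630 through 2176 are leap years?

133

Multiples of 4 in [1630,2176]: 137.
Of those, multiples of 100: 5 (not leap unless ÷400).
Multiples of 400: 1.
Leap years = 137 − 5 + 1 = 133.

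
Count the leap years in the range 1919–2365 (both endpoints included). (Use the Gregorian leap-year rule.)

Multiples of 4 in [1919,2365]: 112.
Of those, multiples of 100: 4 (not leap unless ÷400).
Multiples of 400: 1.
Leap years = 112 − 4 + 1 = 109.

109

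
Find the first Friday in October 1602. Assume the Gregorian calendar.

October 1, 1602 is a Tuesday.
The first Friday is therefore October 4 (3 days later).

October 4, 1602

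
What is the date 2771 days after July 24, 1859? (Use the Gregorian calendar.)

+366 (one year; includes Feb 29, 1860) → Jul 24, 1860 (2405 left).
+365 (one year) → Jul 24, 1861 (2040 left).
+365 (one year) → Jul 24, 1862 (1675 left).
+365 (one year) → Jul 24, 1863 (1310 left).
+366 (one year; includes Feb 29, 1864) → Jul 24, 1864 (944 left).
+365 (one year) → Jul 24, 1865 (579 left).
+365 (one year) → Jul 24, 1866 (214 left).
Jul has 31 days: +8 → Aug 1, 1866 (206 left).
Aug has 31 days: +31 → Sep 1, 1866 (175 left).
Sep has 30 days: +30 → Oct 1, 1866 (145 left).
Oct has 31 days: +31 → Nov 1, 1866 (114 left).
Nov has 30 days: +30 → Dec 1, 1866 (84 left).
Dec has 31 days: +31 → Jan 1, 1867 (53 left).
Jan has 31 days: +31 → Feb 1, 1867 (22 left).
+22 → Feb 23, 1867.

February 23, 1867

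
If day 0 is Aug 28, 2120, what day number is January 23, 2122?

513

Aug 28, 2120 → Aug 28, 2121: 365 days.
Aug 28, 2121 → Sep 28, 2121: 31 days (August has 31).
Sep 28, 2121 → Oct 28, 2121: 30 days (September has 30).
Oct 28, 2121 → Nov 28, 2121: 31 days (October has 31).
Nov 28, 2121 → Dec 28, 2121: 30 days (November has 30).
Dec 28, 2121 → Jan 23, 2122: 26 days.
Total: 513 days.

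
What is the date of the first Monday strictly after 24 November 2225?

November 28, 2225

Nov 24, 2225 is a Thursday.
From Thursday to the next Monday is 4 days.
Nov 24, 2225 + 4 = Nov 28, 2225.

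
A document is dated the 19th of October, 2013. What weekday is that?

January 1, 2013 is a Tuesday.
Jan 1, 2013 → Feb 1, 2013: 31 days (January has 31).
Feb 1, 2013 → Mar 1, 2013: 28 days (February has 28).
Mar 1, 2013 → Apr 1, 2013: 31 days (March has 31).
Apr 1, 2013 → May 1, 2013: 30 days (April has 30).
May 1, 2013 → Jun 1, 2013: 31 days (May has 31).
Jun 1, 2013 → Jul 1, 2013: 30 days (June has 30).
Jul 1, 2013 → Aug 1, 2013: 31 days (July has 31).
Aug 1, 2013 → Sep 1, 2013: 31 days (August has 31).
Sep 1, 2013 → Oct 1, 2013: 30 days (September has 30).
Oct 1, 2013 → Oct 19, 2013: 18 days.
Total: 291 days.
291 mod 7 = 4, so Tuesday + 4 = Saturday.

Saturday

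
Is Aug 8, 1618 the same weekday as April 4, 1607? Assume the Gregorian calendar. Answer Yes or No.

Yes

From Apr 4, 1607 to Aug 8, 1618 is 4144 days.
4144 mod 7 = 0, so they are the same weekday.
(Apr 4, 1607 is a Wednesday; Aug 8, 1618 is a Wednesday.)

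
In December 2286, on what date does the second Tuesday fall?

December 1, 2286 is a Wednesday.
The first Tuesday is therefore December 7 (6 days later).
The second Tuesday is 7 + 1×7 = December 14.

December 14, 2286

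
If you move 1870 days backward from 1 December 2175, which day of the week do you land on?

Dec 1, 2175 is a Friday.
1870 mod 7 = 1, so 1870 days before a Friday is Friday − 1 = Thursday.

Thursday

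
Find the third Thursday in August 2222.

August 15, 2222

August 1, 2222 is a Thursday.
The first Thursday is therefore August 1 (same day).
The third Thursday is 1 + 2×7 = August 15.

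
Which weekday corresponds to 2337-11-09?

Doomsday rule: the anchor day for the 2300s is Wednesday. For year 37: 37÷12 = 3 r 1, and 1÷4 = 0, so 3+1+0 = 4.
Wednesday + 4 ≡ Sunday — that's 2337's doomsday.
In November the doomsday date is Nov 7.
Nov 9 is 2 days after Nov 7; 2 mod 7 = 2, so Sunday + 2 = Tuesday.

Tuesday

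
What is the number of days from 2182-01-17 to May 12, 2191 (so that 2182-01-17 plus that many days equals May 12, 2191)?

3402

Jan 17, 2182 → Jan 17, 2183: 365 days.
Jan 17, 2183 → Jan 17, 2184: 365 days.
Jan 17, 2184 → Jan 17, 2185: 366 days (Feb 29, 2184 is in that span).
Jan 17, 2185 → Jan 17, 2186: 365 days.
Jan 17, 2186 → Jan 17, 2187: 365 days.
Jan 17, 2187 → Jan 17, 2188: 365 days.
Jan 17, 2188 → Jan 17, 2189: 366 days (Feb 29, 2188 is in that span).
Jan 17, 2189 → Jan 17, 2190: 365 days.
Jan 17, 2190 → Jan 17, 2191: 365 days.
Jan 17, 2191 → Feb 17, 2191: 31 days (January has 31).
Feb 17, 2191 → Mar 17, 2191: 28 days (February has 28).
Mar 17, 2191 → Apr 17, 2191: 31 days (March has 31).
Apr 17, 2191 → May 12, 2191: 25 days.
Total: 3402 days.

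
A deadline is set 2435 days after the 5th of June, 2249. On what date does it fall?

+365 (one year) → Jun 5, 2250 (2070 left).
+365 (one year) → Jun 5, 2251 (1705 left).
+366 (one year; includes Feb 29, 2252) → Jun 5, 2252 (1339 left).
+365 (one year) → Jun 5, 2253 (974 left).
+365 (one year) → Jun 5, 2254 (609 left).
+365 (one year) → Jun 5, 2255 (244 left).
Jun has 30 days: +26 → Jul 1, 2255 (218 left).
Jul has 31 days: +31 → Aug 1, 2255 (187 left).
Aug has 31 days: +31 → Sep 1, 2255 (156 left).
Sep has 30 days: +30 → Oct 1, 2255 (126 left).
Oct has 31 days: +31 → Nov 1, 2255 (95 left).
Nov has 30 days: +30 → Dec 1, 2255 (65 left).
Dec has 31 days: +31 → Jan 1, 2256 (34 left).
Jan has 31 days: +31 → Feb 1, 2256 (3 left).
+3 → Feb 4, 2256.

February 4, 2256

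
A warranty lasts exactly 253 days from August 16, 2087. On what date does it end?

April 25, 2088

Aug has 31 days: +16 → Sep 1, 2087 (237 left).
Sep has 30 days: +30 → Oct 1, 2087 (207 left).
Oct has 31 days: +31 → Nov 1, 2087 (176 left).
Nov has 30 days: +30 → Dec 1, 2087 (146 left).
Dec has 31 days: +31 → Jan 1, 2088 (115 left).
Jan has 31 days: +31 → Feb 1, 2088 (84 left).
Feb has 29 days: +29 → Mar 1, 2088 (55 left).
Mar has 31 days: +31 → Apr 1, 2088 (24 left).
+24 → Apr 25, 2088.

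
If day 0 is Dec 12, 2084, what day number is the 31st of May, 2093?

Dec 12, 2084 → Dec 12, 2085: 365 days.
Dec 12, 2085 → Dec 12, 2086: 365 days.
Dec 12, 2086 → Dec 12, 2087: 365 days.
Dec 12, 2087 → Dec 12, 2088: 366 days (Feb 29, 2088 is in that span).
Dec 12, 2088 → Dec 12, 2089: 365 days.
Dec 12, 2089 → Dec 12, 2090: 365 days.
Dec 12, 2090 → Dec 12, 2091: 365 days.
Dec 12, 2091 → Dec 12, 2092: 366 days (Feb 29, 2092 is in that span).
Dec 12, 2092 → Jan 12, 2093: 31 days (December has 31).
Jan 12, 2093 → Feb 12, 2093: 31 days (January has 31).
Feb 12, 2093 → Mar 12, 2093: 28 days (February has 28).
Mar 12, 2093 → Apr 12, 2093: 31 days (March has 31).
Apr 12, 2093 → May 12, 2093: 30 days (April has 30).
May 12, 2093 → May 31, 2093: 19 days.
Total: 3092 days.

3092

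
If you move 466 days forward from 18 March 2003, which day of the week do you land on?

Saturday

Mar 18, 2003 is a Tuesday.
466 mod 7 = 4, so 466 days after a Tuesday is Tuesday + 4 = Saturday.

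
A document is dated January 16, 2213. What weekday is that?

Doomsday rule: the anchor day for the 2200s is Friday. For year 13: 13÷12 = 1 r 1, and 1÷4 = 0, so 1+1+0 = 2.
Friday + 2 ≡ Sunday — that's 2213's doomsday.
In January the doomsday date is Jan 3 (2213 is not a leap year).
Jan 16 is 13 days after Jan 3; 13 mod 7 = 6, so Sunday + 6 = Saturday.

Saturday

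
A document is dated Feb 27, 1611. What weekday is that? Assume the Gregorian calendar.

Doomsday rule: the anchor day for the 1600s is Tuesday. For year 11: 11÷12 = 0 r 11, and 11÷4 = 2, so 0+11+2 = 13.
Tuesday + 13 ≡ Monday — that's 1611's doomsday.
In February the doomsday date is Feb 28 (1611 is not a leap year).
Feb 27 is 1 day before Feb 28; 1 mod 7 = 1, so Monday − 1 = Sunday.

Sunday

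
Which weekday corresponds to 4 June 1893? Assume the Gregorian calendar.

Sunday

Doomsday rule: the anchor day for the 1800s is Friday. For year 93: 93÷12 = 7 r 9, and 9÷4 = 2, so 7+9+2 = 18.
Friday + 18 ≡ Tuesday — that's 1893's doomsday.
In June the doomsday date is Jun 6.
Jun 4 is 2 days before Jun 6; 2 mod 7 = 2, so Tuesday − 2 = Sunday.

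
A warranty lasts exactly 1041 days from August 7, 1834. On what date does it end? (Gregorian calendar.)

+365 (one year) → Aug 7, 1835 (676 left).
+366 (one year; includes Feb 29, 1836) → Aug 7, 1836 (310 left).
Aug has 31 days: +25 → Sep 1, 1836 (285 left).
Sep has 30 days: +30 → Oct 1, 1836 (255 left).
Oct has 31 days: +31 → Nov 1, 1836 (224 left).
Nov has 30 days: +30 → Dec 1, 1836 (194 left).
Dec has 31 days: +31 → Jan 1, 1837 (163 left).
Jan has 31 days: +31 → Feb 1, 1837 (132 left).
Feb has 28 days: +28 → Mar 1, 1837 (104 left).
Mar has 31 days: +31 → Apr 1, 1837 (73 left).
Apr has 30 days: +30 → May 1, 1837 (43 left).
May has 31 days: +31 → Jun 1, 1837 (12 left).
+12 → Jun 13, 1837.

June 13, 1837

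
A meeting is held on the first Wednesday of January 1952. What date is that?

January 2, 1952

January 1, 1952 is a Tuesday.
The first Wednesday is therefore January 2 (1 days later).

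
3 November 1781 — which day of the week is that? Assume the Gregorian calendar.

Doomsday rule: the anchor day for the 1700s is Sunday. For year 81: 81÷12 = 6 r 9, and 9÷4 = 2, so 6+9+2 = 17.
Sunday + 17 ≡ Wednesday — that's 1781's doomsday.
In November the doomsday date is Nov 7.
Nov 3 is 4 days before Nov 7; 4 mod 7 = 4, so Wednesday − 4 = Saturday.

Saturday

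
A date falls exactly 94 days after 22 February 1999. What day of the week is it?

Thursday

First find the weekday of Feb 22, 1999. Doomsday rule: the anchor day for the 1900s is Wednesday. For year 99: 99÷12 = 8 r 3, and 3÷4 = 0, so 8+3+0 = 11.
Wednesday + 11 ≡ Sunday — that's 1999's doomsday.
In February the doomsday date is Feb 28 (1999 is not a leap year).
Feb 22 is 6 days before Feb 28; 6 mod 7 = 6, so Sunday − 6 = Monday.
94 mod 7 = 3, so 94 days after a Monday is Monday + 3 = Thursday.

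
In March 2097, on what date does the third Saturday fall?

March 16, 2097

March 1, 2097 is a Friday.
The first Saturday is therefore March 2 (1 days later).
The third Saturday is 2 + 2×7 = March 16.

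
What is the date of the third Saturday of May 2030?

May 18, 2030

May 1, 2030 is a Wednesday.
The first Saturday is therefore May 4 (3 days later).
The third Saturday is 4 + 2×7 = May 18.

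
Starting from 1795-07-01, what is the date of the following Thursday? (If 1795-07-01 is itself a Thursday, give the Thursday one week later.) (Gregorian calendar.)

July 2, 1795

Jul 1, 1795 is a Wednesday.
From Wednesday to the next Thursday is 1 day.
Jul 1, 1795 + 1 = Jul 2, 1795.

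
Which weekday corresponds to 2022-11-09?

Wednesday

Doomsday rule: the anchor day for the 2000s is Tuesday. For year 22: 22÷12 = 1 r 10, and 10÷4 = 2, so 1+10+2 = 13.
Tuesday + 13 ≡ Monday — that's 2022's doomsday.
In November the doomsday date is Nov 7.
Nov 9 is 2 days after Nov 7; 2 mod 7 = 2, so Monday + 2 = Wednesday.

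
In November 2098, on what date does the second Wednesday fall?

November 12, 2098

November 1, 2098 is a Saturday.
The first Wednesday is therefore November 5 (4 days later).
The second Wednesday is 5 + 1×7 = November 12.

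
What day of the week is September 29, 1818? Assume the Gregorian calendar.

Doomsday rule: the anchor day for the 1800s is Friday. For year 18: 18÷12 = 1 r 6, and 6÷4 = 1, so 1+6+1 = 8.
Friday + 8 ≡ Saturday — that's 1818's doomsday.
In September the doomsday date is Sep 5.
Sep 29 is 24 days after Sep 5; 24 mod 7 = 3, so Saturday + 3 = Tuesday.

Tuesday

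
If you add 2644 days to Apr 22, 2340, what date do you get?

July 19, 2347

+365 (one year) → Apr 22, 2341 (2279 left).
+365 (one year) → Apr 22, 2342 (1914 left).
+365 (one year) → Apr 22, 2343 (1549 left).
+366 (one year; includes Feb 29, 2344) → Apr 22, 2344 (1183 left).
+365 (one year) → Apr 22, 2345 (818 left).
+365 (one year) → Apr 22, 2346 (453 left).
+365 (one year) → Apr 22, 2347 (88 left).
Apr has 30 days: +9 → May 1, 2347 (79 left).
May has 31 days: +31 → Jun 1, 2347 (48 left).
Jun has 30 days: +30 → Jul 1, 2347 (18 left).
+18 → Jul 19, 2347.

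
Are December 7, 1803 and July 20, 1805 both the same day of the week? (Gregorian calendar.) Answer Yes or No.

From Dec 7, 1803 to Jul 20, 1805 is 591 days.
591 mod 7 = 3, so they are different weekdays.
(Dec 7, 1803 is a Wednesday; Jul 20, 1805 is a Saturday.)

No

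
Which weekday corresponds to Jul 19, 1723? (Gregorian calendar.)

Doomsday rule: the anchor day for the 1700s is Sunday. For year 23: 23÷12 = 1 r 11, and 11÷4 = 2, so 1+11+2 = 14.
Sunday + 14 ≡ Sunday — that's 1723's doomsday.
In July the doomsday date is Jul 11.
Jul 19 is 8 days after Jul 11; 8 mod 7 = 1, so Sunday + 1 = Monday.

Monday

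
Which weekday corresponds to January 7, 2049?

January 1, 2049 is a Friday.
Jan 1, 2049 → Jan 7, 2049: 6 days.
Total: 6 days.
6 mod 7 = 6, so Friday + 6 = Thursday.

Thursday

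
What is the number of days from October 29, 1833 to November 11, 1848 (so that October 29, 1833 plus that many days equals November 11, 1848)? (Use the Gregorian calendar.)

5492

Oct 29, 1833 → Oct 29, 1834: 365 days.
Oct 29, 1834 → Oct 29, 1835: 365 days.
Oct 29, 1835 → Oct 29, 1836: 366 days (Feb 29, 1836 is in that span).
Oct 29, 1836 → Oct 29, 1837: 365 days.
Oct 29, 1837 → Oct 29, 1838: 365 days.
Oct 29, 1838 → Oct 29, 1839: 365 days.
Oct 29, 1839 → Oct 29, 1840: 366 days (Feb 29, 1840 is in that span).
Oct 29, 1840 → Oct 29, 1841: 365 days.
Oct 29, 1841 → Oct 29, 1842: 365 days.
Oct 29, 1842 → Oct 29, 1843: 365 days.
Oct 29, 1843 → Oct 29, 1844: 366 days (Feb 29, 1844 is in that span).
Oct 29, 1844 → Oct 29, 1845: 365 days.
Oct 29, 1845 → Oct 29, 1846: 365 days.
Oct 29, 1846 → Oct 29, 1847: 365 days.
Oct 29, 1847 → Nov 29, 1847: 31 days (October has 31).
Nov 29, 1847 → Dec 29, 1847: 30 days (November has 30).
Dec 29, 1847 → Jan 29, 1848: 31 days (December has 31).
Jan 29, 1848 → Feb 29, 1848: 31 days (January has 31).
Feb 29, 1848 → Mar 29, 1848: 29 days (February has 29).
Mar 29, 1848 → Apr 29, 1848: 31 days (March has 31).
Apr 29, 1848 → May 29, 1848: 30 days (April has 30).
May 29, 1848 → Jun 29, 1848: 31 days (May has 31).
Jun 29, 1848 → Jul 29, 1848: 30 days (June has 30).
Jul 29, 1848 → Aug 29, 1848: 31 days (July has 31).
Aug 29, 1848 → Sep 29, 1848: 31 days (August has 31).
Sep 29, 1848 → Oct 29, 1848: 30 days (September has 30).
Oct 29, 1848 → Nov 11, 1848: 13 days.
Total: 5492 days.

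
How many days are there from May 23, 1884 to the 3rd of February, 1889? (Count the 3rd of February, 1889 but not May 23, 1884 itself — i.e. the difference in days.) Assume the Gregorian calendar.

May 23, 1884 → May 23, 1885: 365 days.
May 23, 1885 → May 23, 1886: 365 days.
May 23, 1886 → May 23, 1887: 365 days.
May 23, 1887 → May 23, 1888: 366 days (Feb 29, 1888 is in that span).
May 23, 1888 → Jun 23, 1888: 31 days (May has 31).
Jun 23, 1888 → Jul 23, 1888: 30 days (June has 30).
Jul 23, 1888 → Aug 23, 1888: 31 days (July has 31).
Aug 23, 1888 → Sep 23, 1888: 31 days (August has 31).
Sep 23, 1888 → Oct 23, 1888: 30 days (September has 30).
Oct 23, 1888 → Nov 23, 1888: 31 days (October has 31).
Nov 23, 1888 → Dec 23, 1888: 30 days (November has 30).
Dec 23, 1888 → Jan 23, 1889: 31 days (December has 31).
Jan 23, 1889 → Feb 3, 1889: 11 days.
Total: 1717 days.

1717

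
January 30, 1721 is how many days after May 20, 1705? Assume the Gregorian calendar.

5734

May 20, 1705 → May 20, 1706: 365 days.
May 20, 1706 → May 20, 1707: 365 days.
May 20, 1707 → May 20, 1708: 366 days (Feb 29, 1708 is in that span).
May 20, 1708 → May 20, 1709: 365 days.
May 20, 1709 → May 20, 1710: 365 days.
May 20, 1710 → May 20, 1711: 365 days.
May 20, 1711 → May 20, 1712: 366 days (Feb 29, 1712 is in that span).
May 20, 1712 → May 20, 1713: 365 days.
May 20, 1713 → May 20, 1714: 365 days.
May 20, 1714 → May 20, 1715: 365 days.
May 20, 1715 → May 20, 1716: 366 days (Feb 29, 1716 is in that span).
May 20, 1716 → May 20, 1717: 365 days.
May 20, 1717 → May 20, 1718: 365 days.
May 20, 1718 → May 20, 1719: 365 days.
May 20, 1719 → May 20, 1720: 366 days (Feb 29, 1720 is in that span).
May 20, 1720 → Jun 20, 1720: 31 days (May has 31).
Jun 20, 1720 → Jul 20, 1720: 30 days (June has 30).
Jul 20, 1720 → Aug 20, 1720: 31 days (July has 31).
Aug 20, 1720 → Sep 20, 1720: 31 days (August has 31).
Sep 20, 1720 → Oct 20, 1720: 30 days (September has 30).
Oct 20, 1720 → Nov 20, 1720: 31 days (October has 31).
Nov 20, 1720 → Dec 20, 1720: 30 days (November has 30).
Dec 20, 1720 → Jan 20, 1721: 31 days (December has 31).
Jan 20, 1721 → Jan 30, 1721: 10 days.
Total: 5734 days.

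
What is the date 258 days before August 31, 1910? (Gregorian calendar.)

December 16, 1909

−31 → Jul 31, 1910 (end of Jul, 31 days; 227 left).
−31 → Jun 30, 1910 (end of Jun, 30 days; 196 left).
−30 → May 31, 1910 (end of May, 31 days; 166 left).
−31 → Apr 30, 1910 (end of Apr, 30 days; 135 left).
−30 → Mar 31, 1910 (end of Mar, 31 days; 105 left).
−31 → Feb 28, 1910 (end of Feb, 28 days; 74 left).
−28 → Jan 31, 1910 (end of Jan, 31 days; 46 left).
−31 → Dec 31, 1909 (end of Dec, 31 days; 15 left).
−15 → Dec 16, 1909.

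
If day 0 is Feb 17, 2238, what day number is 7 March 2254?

Feb 17, 2238 → Feb 17, 2239: 365 days.
Feb 17, 2239 → Feb 17, 2240: 365 days.
Feb 17, 2240 → Feb 17, 2241: 366 days (Feb 29, 2240 is in that span).
Feb 17, 2241 → Feb 17, 2242: 365 days.
Feb 17, 2242 → Feb 17, 2243: 365 days.
Feb 17, 2243 → Feb 17, 2244: 365 days.
Feb 17, 2244 → Feb 17, 2245: 366 days (Feb 29, 2244 is in that span).
Feb 17, 2245 → Feb 17, 2246: 365 days.
Feb 17, 2246 → Feb 17, 2247: 365 days.
Feb 17, 2247 → Feb 17, 2248: 365 days.
Feb 17, 2248 → Feb 17, 2249: 366 days (Feb 29, 2248 is in that span).
Feb 17, 2249 → Feb 17, 2250: 365 days.
Feb 17, 2250 → Feb 17, 2251: 365 days.
Feb 17, 2251 → Feb 17, 2252: 365 days.
Feb 17, 2252 → Feb 17, 2253: 366 days (Feb 29, 2252 is in that span).
Feb 17, 2253 → Mar 17, 2253: 28 days (February has 28).
Mar 17, 2253 → Apr 17, 2253: 31 days (March has 31).
Apr 17, 2253 → May 17, 2253: 30 days (April has 30).
May 17, 2253 → Jun 17, 2253: 31 days (May has 31).
Jun 17, 2253 → Jul 17, 2253: 30 days (June has 30).
Jul 17, 2253 → Aug 17, 2253: 31 days (July has 31).
Aug 17, 2253 → Sep 17, 2253: 31 days (August has 31).
Sep 17, 2253 → Oct 17, 2253: 30 days (September has 30).
Oct 17, 2253 → Nov 17, 2253: 31 days (October has 31).
Nov 17, 2253 → Dec 17, 2253: 30 days (November has 30).
Dec 17, 2253 → Jan 17, 2254: 31 days (December has 31).
Jan 17, 2254 → Feb 17, 2254: 31 days (January has 31).
Feb 17, 2254 → Mar 7, 2254: 18 days.
Total: 5862 days.

5862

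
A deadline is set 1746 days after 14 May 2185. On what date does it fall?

February 23, 2190

+365 (one year) → May 14, 2186 (1381 left).
+365 (one year) → May 14, 2187 (1016 left).
+366 (one year; includes Feb 29, 2188) → May 14, 2188 (650 left).
+365 (one year) → May 14, 2189 (285 left).
May has 31 days: +18 → Jun 1, 2189 (267 left).
Jun has 30 days: +30 → Jul 1, 2189 (237 left).
Jul has 31 days: +31 → Aug 1, 2189 (206 left).
Aug has 31 days: +31 → Sep 1, 2189 (175 left).
Sep has 30 days: +30 → Oct 1, 2189 (145 left).
Oct has 31 days: +31 → Nov 1, 2189 (114 left).
Nov has 30 days: +30 → Dec 1, 2189 (84 left).
Dec has 31 days: +31 → Jan 1, 2190 (53 left).
Jan has 31 days: +31 → Feb 1, 2190 (22 left).
+22 → Feb 23, 2190.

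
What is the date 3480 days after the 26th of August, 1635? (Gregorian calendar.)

+366 (one year; includes Feb 29, 1636) → Aug 26, 1636 (3114 left).
+365 (one year) → Aug 26, 1637 (2749 left).
+365 (one year) → Aug 26, 1638 (2384 left).
+365 (one year) → Aug 26, 1639 (2019 left).
+366 (one year; includes Feb 29, 1640) → Aug 26, 1640 (1653 left).
+365 (one year) → Aug 26, 1641 (1288 left).
+365 (one year) → Aug 26, 1642 (923 left).
+365 (one year) → Aug 26, 1643 (558 left).
+366 (one year; includes Feb 29, 1644) → Aug 26, 1644 (192 left).
Aug has 31 days: +6 → Sep 1, 1644 (186 left).
Sep has 30 days: +30 → Oct 1, 1644 (156 left).
Oct has 31 days: +31 → Nov 1, 1644 (125 left).
Nov has 30 days: +30 → Dec 1, 1644 (95 left).
Dec has 31 days: +31 → Jan 1, 1645 (64 left).
Jan has 31 days: +31 → Feb 1, 1645 (33 left).
Feb has 28 days: +28 → Mar 1, 1645 (5 left).
+5 → Mar 6, 1645.

March 6, 1645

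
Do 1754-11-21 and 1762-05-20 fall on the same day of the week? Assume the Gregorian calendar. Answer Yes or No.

From Nov 21, 1754 to May 20, 1762 is 2737 days.
2737 mod 7 = 0, so they are the same weekday.
(Nov 21, 1754 is a Thursday; May 20, 1762 is a Thursday.)

Yes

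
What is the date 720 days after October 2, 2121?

September 22, 2123

+365 (one year) → Oct 2, 2122 (355 left).
Oct has 31 days: +30 → Nov 1, 2122 (325 left).
Nov has 30 days: +30 → Dec 1, 2122 (295 left).
Dec has 31 days: +31 → Jan 1, 2123 (264 left).
Jan has 31 days: +31 → Feb 1, 2123 (233 left).
Feb has 28 days: +28 → Mar 1, 2123 (205 left).
Mar has 31 days: +31 → Apr 1, 2123 (174 left).
Apr has 30 days: +30 → May 1, 2123 (144 left).
May has 31 days: +31 → Jun 1, 2123 (113 left).
Jun has 30 days: +30 → Jul 1, 2123 (83 left).
Jul has 31 days: +31 → Aug 1, 2123 (52 left).
Aug has 31 days: +31 → Sep 1, 2123 (21 left).
+21 → Sep 22, 2123.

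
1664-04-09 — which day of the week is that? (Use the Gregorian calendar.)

Doomsday rule: the anchor day for the 1600s is Tuesday. For year 64: 64÷12 = 5 r 4, and 4÷4 = 1, so 5+4+1 = 10.
Tuesday + 10 ≡ Friday — that's 1664's doomsday.
In April the doomsday date is Apr 4.
Apr 9 is 5 days after Apr 4; 5 mod 7 = 5, so Friday + 5 = Wednesday.

Wednesday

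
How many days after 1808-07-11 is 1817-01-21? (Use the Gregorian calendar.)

Jul 11, 1808 → Jul 11, 1809: 365 days.
Jul 11, 1809 → Jul 11, 1810: 365 days.
Jul 11, 1810 → Jul 11, 1811: 365 days.
Jul 11, 1811 → Jul 11, 1812: 366 days (Feb 29, 1812 is in that span).
Jul 11, 1812 → Jul 11, 1813: 365 days.
Jul 11, 1813 → Jul 11, 1814: 365 days.
Jul 11, 1814 → Jul 11, 1815: 365 days.
Jul 11, 1815 → Jul 11, 1816: 366 days (Feb 29, 1816 is in that span).
Jul 11, 1816 → Aug 11, 1816: 31 days (July has 31).
Aug 11, 1816 → Sep 11, 1816: 31 days (August has 31).
Sep 11, 1816 → Oct 11, 1816: 30 days (September has 30).
Oct 11, 1816 → Nov 11, 1816: 31 days (October has 31).
Nov 11, 1816 → Dec 11, 1816: 30 days (November has 30).
Dec 11, 1816 → Jan 11, 1817: 31 days (December has 31).
Jan 11, 1817 → Jan 21, 1817: 10 days.
Total: 3116 days.

3116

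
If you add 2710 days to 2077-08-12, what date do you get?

January 12, 2085

+365 (one year) → Aug 12, 2078 (2345 left).
+365 (one year) → Aug 12, 2079 (1980 left).
+366 (one year; includes Feb 29, 2080) → Aug 12, 2080 (1614 left).
+365 (one year) → Aug 12, 2081 (1249 left).
+365 (one year) → Aug 12, 2082 (884 left).
+365 (one year) → Aug 12, 2083 (519 left).
+366 (one year; includes Feb 29, 2084) → Aug 12, 2084 (153 left).
Aug has 31 days: +20 → Sep 1, 2084 (133 left).
Sep has 30 days: +30 → Oct 1, 2084 (103 left).
Oct has 31 days: +31 → Nov 1, 2084 (72 left).
Nov has 30 days: +30 → Dec 1, 2084 (42 left).
Dec has 31 days: +31 → Jan 1, 2085 (11 left).
+11 → Jan 12, 2085.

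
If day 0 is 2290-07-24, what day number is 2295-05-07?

Jul 24, 2290 → Jul 24, 2291: 365 days.
Jul 24, 2291 → Jul 24, 2292: 366 days (Feb 29, 2292 is in that span).
Jul 24, 2292 → Jul 24, 2293: 365 days.
Jul 24, 2293 → Jul 24, 2294: 365 days.
Jul 24, 2294 → Aug 24, 2294: 31 days (July has 31).
Aug 24, 2294 → Sep 24, 2294: 31 days (August has 31).
Sep 24, 2294 → Oct 24, 2294: 30 days (September has 30).
Oct 24, 2294 → Nov 24, 2294: 31 days (October has 31).
Nov 24, 2294 → Dec 24, 2294: 30 days (November has 30).
Dec 24, 2294 → Jan 24, 2295: 31 days (December has 31).
Jan 24, 2295 → Feb 24, 2295: 31 days (January has 31).
Feb 24, 2295 → Mar 24, 2295: 28 days (February has 28).
Mar 24, 2295 → Apr 24, 2295: 31 days (March has 31).
Apr 24, 2295 → May 7, 2295: 13 days.
Total: 1748 days.

1748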